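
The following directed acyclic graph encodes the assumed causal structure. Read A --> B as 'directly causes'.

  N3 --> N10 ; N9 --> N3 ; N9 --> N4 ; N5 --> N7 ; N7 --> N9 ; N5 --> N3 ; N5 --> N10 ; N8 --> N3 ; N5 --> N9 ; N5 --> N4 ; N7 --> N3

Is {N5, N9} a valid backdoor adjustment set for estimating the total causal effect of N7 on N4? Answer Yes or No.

No

Backdoor paths from N7 to N4 (paths whose first edge points into N7):
  P1: N7 <- N5 -> N9 -> N4
  P2: N7 <- N5 -> N4
  P3: N7 <- N5 -> N3 <- N9 -> N4
  P4: N7 <- N5 -> N10 <- N3 <- N9 -> N4
Condition 1 (no descendant of N7 in the set): FAILS — N9 is a descendant of N7.
Condition 2 (every backdoor path blocked by {N5, N9}):
  P1: blocked at fork node N5 ∈ conditioning set.
  P2: blocked at fork node N5 ∈ conditioning set.
  P3: blocked at fork node N5 ∈ conditioning set.
  P4: blocked at fork node N5 ∈ conditioning set.
{N5, N9} does not satisfy the backdoor criterion.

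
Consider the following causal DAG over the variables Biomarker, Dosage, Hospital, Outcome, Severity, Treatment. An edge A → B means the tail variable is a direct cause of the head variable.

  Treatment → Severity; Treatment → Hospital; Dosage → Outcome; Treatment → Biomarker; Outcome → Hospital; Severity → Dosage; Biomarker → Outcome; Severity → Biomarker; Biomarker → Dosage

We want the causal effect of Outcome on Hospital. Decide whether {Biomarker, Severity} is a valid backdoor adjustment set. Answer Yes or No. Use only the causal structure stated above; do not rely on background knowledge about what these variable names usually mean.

Yes

Backdoor paths from Outcome to Hospital (paths whose first edge points into Outcome):
  P1: Outcome <- Biomarker <- Treatment -> Hospital
  P2: Outcome <- Biomarker <- Severity <- Treatment -> Hospital
  P3: Outcome <- Biomarker -> Dosage <- Severity <- Treatment -> Hospital
  P4: Outcome <- Dosage <- Severity <- Treatment -> Hospital
  P5: Outcome <- Dosage <- Severity -> Biomarker <- Treatment -> Hospital
  P6: Outcome <- Dosage <- Biomarker <- Treatment -> Hospital
  P7: Outcome <- Dosage <- Biomarker <- Severity <- Treatment -> Hospital
Condition 1 (no descendant of Outcome in the set): holds — descendants of Outcome are {Hospital}; none are in {Biomarker, Severity}.
Condition 2 (every backdoor path blocked by {Biomarker, Severity}):
  P1: blocked at chain node Biomarker ∈ conditioning set.
  P2: blocked at chain node Biomarker ∈ conditioning set.
  P3: blocked at fork node Biomarker ∈ conditioning set.
  P4: blocked at chain node Severity ∈ conditioning set.
  P5: blocked at fork node Severity ∈ conditioning set.
  P6: blocked at chain node Biomarker ∈ conditioning set.
  P7: blocked at chain node Biomarker ∈ conditioning set.
{Biomarker, Severity} satisfies the backdoor criterion.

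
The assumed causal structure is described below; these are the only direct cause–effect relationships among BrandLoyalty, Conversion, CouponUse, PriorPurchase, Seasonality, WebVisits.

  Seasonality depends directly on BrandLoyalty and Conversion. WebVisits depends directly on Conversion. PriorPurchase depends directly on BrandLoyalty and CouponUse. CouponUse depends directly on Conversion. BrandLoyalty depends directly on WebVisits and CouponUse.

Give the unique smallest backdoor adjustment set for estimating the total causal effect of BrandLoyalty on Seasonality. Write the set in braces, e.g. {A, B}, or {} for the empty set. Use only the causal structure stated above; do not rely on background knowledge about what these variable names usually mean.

Variables eligible for adjustment (non-descendants of BrandLoyalty, excluding BrandLoyalty and Seasonality): {Conversion, CouponUse, WebVisits}.
Backdoor paths from BrandLoyalty to Seasonality:
  P1: BrandLoyalty <- CouponUse <- Conversion -> Seasonality
  P2: BrandLoyalty <- WebVisits <- Conversion -> Seasonality
The empty set is not sufficient: P1 (BrandLoyalty <- CouponUse <- Conversion -> Seasonality) has no collider blocking it and no conditioned non-collider, so it is open.
Try {Conversion}:
  P1: blocked at fork node Conversion ∈ conditioning set.
  P2: blocked at fork node Conversion ∈ conditioning set.
{Conversion} contains no descendant of BrandLoyalty and blocks every backdoor path.
No other singleton works — e.g. {CouponUse} leaves P2 open — so {Conversion} is the unique smallest valid adjustment set.

{Conversion}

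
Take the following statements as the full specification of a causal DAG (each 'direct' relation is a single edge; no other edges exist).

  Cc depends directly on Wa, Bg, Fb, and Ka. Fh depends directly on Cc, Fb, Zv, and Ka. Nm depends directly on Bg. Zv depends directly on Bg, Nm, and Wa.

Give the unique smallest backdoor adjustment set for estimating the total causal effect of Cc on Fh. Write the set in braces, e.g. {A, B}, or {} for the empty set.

Variables eligible for adjustment (non-descendants of Cc, excluding Cc and Fh): {Bg, Fb, Ka, Nm, Wa, Zv}.
Backdoor paths from Cc to Fh:
  P1: Cc <- Bg -> Nm -> Zv -> Fh
  P2: Cc <- Bg -> Zv -> Fh
  P3: Cc <- Ka -> Fh
  P4: Cc <- Wa -> Zv -> Fh
  P5: Cc <- Fb -> Fh
The empty set is not sufficient: P1 (Cc <- Bg -> Nm -> Zv -> Fh) has no collider blocking it and no conditioned non-collider, so it is open.
Try {Fb, Ka, Zv}:
  P1: blocked at chain node Zv ∈ conditioning set.
  P2: blocked at chain node Zv ∈ conditioning set.
  P3: blocked at fork node Ka ∈ conditioning set.
  P4: blocked at chain node Zv ∈ conditioning set.
  P5: blocked at fork node Fb ∈ conditioning set.
{Fb, Ka, Zv} contains no descendant of Cc and blocks every backdoor path.
Every element of {Fb, Ka, Zv} is needed (dropping Fb leaves P5 open; dropping Ka leaves P3 open; dropping Zv leaves P1 open), so no proper subset is valid.
Among all size-3 subsets of the eligible variables, only {Fb, Ka, Zv} blocks every backdoor path, so it is the unique smallest valid adjustment set.

{Fb, Ka, Zv}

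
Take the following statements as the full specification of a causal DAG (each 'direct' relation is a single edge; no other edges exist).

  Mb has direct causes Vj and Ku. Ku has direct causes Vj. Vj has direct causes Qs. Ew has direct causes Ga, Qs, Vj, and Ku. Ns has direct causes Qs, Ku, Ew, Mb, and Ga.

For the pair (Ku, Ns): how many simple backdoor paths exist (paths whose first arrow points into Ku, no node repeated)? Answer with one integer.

A backdoor path from Ku to Ns is any simple undirected path whose first edge points into Ku (i.e. leaves Ku via a parent).
Parents of Ku: {Vj}.
Enumerating:
  P1: Ku <- Vj <- Qs -> Ew <- Ga -> Ns
  P2: Ku <- Vj <- Qs -> Ew -> Ns
  P3: Ku <- Vj <- Qs -> Ns
  P4: Ku <- Vj -> Ew <- Qs -> Ns
  P5: Ku <- Vj -> Ew <- Ga -> Ns
  P6: Ku <- Vj -> Ew -> Ns
  P7: Ku <- Vj -> Mb -> Ns
That exhausts the simple backdoor paths. Count: 7.

7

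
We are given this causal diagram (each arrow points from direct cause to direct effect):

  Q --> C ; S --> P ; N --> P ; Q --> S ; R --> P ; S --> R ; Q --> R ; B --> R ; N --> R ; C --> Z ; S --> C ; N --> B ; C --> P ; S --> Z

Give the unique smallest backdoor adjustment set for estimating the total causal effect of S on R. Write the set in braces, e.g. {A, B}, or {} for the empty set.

{Q}

Variables eligible for adjustment (non-descendants of S, excluding S and R): {B, N, Q}.
Backdoor paths from S to R:
  P1: S <- Q -> C -> P <- N -> B -> R
  P2: S <- Q -> C -> P <- N -> R
  P3: S <- Q -> C -> P <- R
  P4: S <- Q -> R
The empty set is not sufficient: P4 (S <- Q -> R) has no collider blocking it and no conditioned non-collider, so it is open.
Try {Q}:
  P1: blocked at fork node Q ∈ conditioning set.
  P2: blocked at fork node Q ∈ conditioning set.
  P3: blocked at fork node Q ∈ conditioning set.
  P4: blocked at fork node Q ∈ conditioning set.
{Q} contains no descendant of S and blocks every backdoor path.
No other singleton works — e.g. {N} leaves P4 open — so {Q} is the unique smallest valid adjustment set.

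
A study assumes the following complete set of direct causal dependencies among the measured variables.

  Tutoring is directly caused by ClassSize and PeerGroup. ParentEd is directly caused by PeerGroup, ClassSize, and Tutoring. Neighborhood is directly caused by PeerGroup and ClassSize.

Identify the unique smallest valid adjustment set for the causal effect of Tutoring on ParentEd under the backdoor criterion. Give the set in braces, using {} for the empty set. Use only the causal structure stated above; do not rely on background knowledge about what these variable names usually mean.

Variables eligible for adjustment (non-descendants of Tutoring, excluding Tutoring and ParentEd): {ClassSize, Neighborhood, PeerGroup}.
Backdoor paths from Tutoring to ParentEd:
  P1: Tutoring <- ClassSize -> ParentEd
  P2: Tutoring <- ClassSize -> Neighborhood <- PeerGroup -> ParentEd
  P3: Tutoring <- PeerGroup -> ParentEd
  P4: Tutoring <- PeerGroup -> Neighborhood <- ClassSize -> ParentEd
The empty set is not sufficient: P1 (Tutoring <- ClassSize -> ParentEd) has no collider blocking it and no conditioned non-collider, so it is open.
Try {ClassSize, PeerGroup}:
  P1: blocked at fork node ClassSize ∈ conditioning set.
  P2: blocked at fork node ClassSize ∈ conditioning set.
  P3: blocked at fork node PeerGroup ∈ conditioning set.
  P4: blocked at fork node PeerGroup ∈ conditioning set.
{ClassSize, PeerGroup} contains no descendant of Tutoring and blocks every backdoor path.
Every element of {ClassSize, PeerGroup} is needed (dropping ClassSize leaves P1 open; dropping PeerGroup leaves P3 open), so no proper subset is valid.
Among all size-2 subsets of the eligible variables, only {ClassSize, PeerGroup} blocks every backdoor path, so it is the unique smallest valid adjustment set.

{ClassSize, PeerGroup}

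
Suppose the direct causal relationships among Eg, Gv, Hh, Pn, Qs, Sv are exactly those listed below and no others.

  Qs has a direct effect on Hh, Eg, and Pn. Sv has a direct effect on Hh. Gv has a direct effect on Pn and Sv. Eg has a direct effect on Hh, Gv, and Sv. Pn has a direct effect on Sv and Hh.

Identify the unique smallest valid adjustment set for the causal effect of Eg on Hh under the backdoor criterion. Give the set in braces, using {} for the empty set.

Variables eligible for adjustment (non-descendants of Eg, excluding Eg and Hh): {Qs}.
Backdoor paths from Eg to Hh:
  P1: Eg <- Qs -> Pn <- Gv -> Sv -> Hh
  P2: Eg <- Qs -> Pn -> Sv -> Hh
  P3: Eg <- Qs -> Pn -> Hh
  P4: Eg <- Qs -> Hh
The empty set is not sufficient: P2 (Eg <- Qs -> Pn -> Sv -> Hh) has no collider blocking it and no conditioned non-collider, so it is open.
Try {Qs}:
  P1: blocked at fork node Qs ∈ conditioning set.
  P2: blocked at fork node Qs ∈ conditioning set.
  P3: blocked at fork node Qs ∈ conditioning set.
  P4: blocked at fork node Qs ∈ conditioning set.
{Qs} contains no descendant of Eg and blocks every backdoor path.
{Qs} is the unique smallest valid adjustment set.

{Qs}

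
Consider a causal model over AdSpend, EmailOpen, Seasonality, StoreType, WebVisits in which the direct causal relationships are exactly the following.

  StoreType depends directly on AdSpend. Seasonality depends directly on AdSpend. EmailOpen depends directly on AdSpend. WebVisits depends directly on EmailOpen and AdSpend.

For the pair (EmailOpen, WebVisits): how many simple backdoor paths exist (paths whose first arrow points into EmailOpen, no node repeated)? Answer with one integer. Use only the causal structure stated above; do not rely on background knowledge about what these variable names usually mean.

1

A backdoor path from EmailOpen to WebVisits is any simple undirected path whose first edge points into EmailOpen (i.e. leaves EmailOpen via a parent).
Parents of EmailOpen: {AdSpend}.
Enumerating:
  P1: EmailOpen <- AdSpend -> WebVisits
That exhausts the simple backdoor paths. Count: 1.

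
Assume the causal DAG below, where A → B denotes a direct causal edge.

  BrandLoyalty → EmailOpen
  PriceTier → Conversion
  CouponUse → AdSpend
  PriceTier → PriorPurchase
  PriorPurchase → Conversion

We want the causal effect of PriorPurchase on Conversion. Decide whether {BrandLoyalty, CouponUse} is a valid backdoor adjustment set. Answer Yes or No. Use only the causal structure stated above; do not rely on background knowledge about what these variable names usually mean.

No

Backdoor paths from PriorPurchase to Conversion (paths whose first edge points into PriorPurchase):
  P1: PriorPurchase <- PriceTier -> Conversion
Condition 1 (no descendant of PriorPurchase in the set): holds — descendants of PriorPurchase are {Conversion}; none are in {BrandLoyalty, CouponUse}.
Condition 2 (every backdoor path blocked by {BrandLoyalty, CouponUse}):
  P1: open — no interior node is in the conditioning set.
{BrandLoyalty, CouponUse} does not satisfy the backdoor criterion.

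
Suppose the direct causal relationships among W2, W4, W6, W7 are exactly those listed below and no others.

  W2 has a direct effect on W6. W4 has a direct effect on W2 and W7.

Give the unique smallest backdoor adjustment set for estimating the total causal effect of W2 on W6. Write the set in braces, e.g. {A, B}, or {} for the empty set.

Variables eligible for adjustment (non-descendants of W2, excluding W2 and W6): {W4, W7}.
Backdoor paths from W2 to W6:
  (none)
With no backdoor paths the empty set already satisfies the criterion, and it is trivially minimal.

{}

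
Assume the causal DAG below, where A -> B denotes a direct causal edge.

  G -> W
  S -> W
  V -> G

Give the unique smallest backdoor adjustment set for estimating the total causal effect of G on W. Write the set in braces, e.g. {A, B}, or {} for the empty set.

Variables eligible for adjustment (non-descendants of G, excluding G and W): {S, V}.
Backdoor paths from G to W:
  (none)
With no backdoor paths the empty set already satisfies the criterion, and it is trivially minimal.

{}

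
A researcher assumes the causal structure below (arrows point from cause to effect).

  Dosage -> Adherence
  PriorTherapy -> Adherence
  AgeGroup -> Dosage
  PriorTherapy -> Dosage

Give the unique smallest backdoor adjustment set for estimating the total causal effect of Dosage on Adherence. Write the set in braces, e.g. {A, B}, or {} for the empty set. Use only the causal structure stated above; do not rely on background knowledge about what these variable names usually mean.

{PriorTherapy}

Variables eligible for adjustment (non-descendants of Dosage, excluding Dosage and Adherence): {AgeGroup, PriorTherapy}.
Backdoor paths from Dosage to Adherence:
  P1: Dosage <- PriorTherapy -> Adherence
The empty set is not sufficient: P1 (Dosage <- PriorTherapy -> Adherence) has no collider blocking it and no conditioned non-collider, so it is open.
Try {PriorTherapy}:
  P1: blocked at fork node PriorTherapy ∈ conditioning set.
{PriorTherapy} contains no descendant of Dosage and blocks every backdoor path.
No other singleton works — e.g. {AgeGroup} leaves P1 open — so {PriorTherapy} is the unique smallest valid adjustment set.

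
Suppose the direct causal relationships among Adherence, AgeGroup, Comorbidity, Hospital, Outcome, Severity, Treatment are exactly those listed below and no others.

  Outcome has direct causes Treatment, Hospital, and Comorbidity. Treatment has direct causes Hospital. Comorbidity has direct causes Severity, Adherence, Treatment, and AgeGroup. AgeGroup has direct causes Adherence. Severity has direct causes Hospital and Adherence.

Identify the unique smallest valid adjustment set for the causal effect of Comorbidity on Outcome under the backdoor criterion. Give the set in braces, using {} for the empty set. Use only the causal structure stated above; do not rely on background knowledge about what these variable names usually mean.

{Hospital, Treatment}

Variables eligible for adjustment (non-descendants of Comorbidity, excluding Comorbidity and Outcome): {Adherence, AgeGroup, Hospital, Severity, Treatment}.
Backdoor paths from Comorbidity to Outcome:
  P1: Comorbidity <- Adherence -> Severity <- Hospital -> Treatment -> Outcome
  P2: Comorbidity <- Adherence -> Severity <- Hospital -> Outcome
  P3: Comorbidity <- Treatment <- Hospital -> Outcome
  P4: Comorbidity <- Treatment -> Outcome
  P5: Comorbidity <- Severity <- Hospital -> Treatment -> Outcome
  P6: Comorbidity <- Severity <- Hospital -> Outcome
  P7: Comorbidity <- AgeGroup <- Adherence -> Severity <- Hospital -> Treatment -> Outcome
  P8: Comorbidity <- AgeGroup <- Adherence -> Severity <- Hospital -> Outcome
The empty set is not sufficient: P3 (Comorbidity <- Treatment <- Hospital -> Outcome) has no collider blocking it and no conditioned non-collider, so it is open.
Try {Hospital, Treatment}:
  P1: blocked at collider Severity (neither it nor any descendant is in the conditioning set).
  P2: blocked at collider Severity (neither it nor any descendant is in the conditioning set).
  P3: blocked at chain node Treatment ∈ conditioning set.
  P4: blocked at fork node Treatment ∈ conditioning set.
  P5: blocked at fork node Hospital ∈ conditioning set.
  P6: blocked at fork node Hospital ∈ conditioning set.
  P7: blocked at collider Severity (neither it nor any descendant is in the conditioning set).
  P8: blocked at collider Severity (neither it nor any descendant is in the conditioning set).
{Hospital, Treatment} contains no descendant of Comorbidity and blocks every backdoor path.
Every element of {Hospital, Treatment} is needed (dropping Hospital leaves P6 open; dropping Treatment leaves P4 open), so no proper subset is valid.
Among all size-2 subsets of the eligible variables, only {Hospital, Treatment} blocks every backdoor path, so it is the unique smallest valid adjustment set.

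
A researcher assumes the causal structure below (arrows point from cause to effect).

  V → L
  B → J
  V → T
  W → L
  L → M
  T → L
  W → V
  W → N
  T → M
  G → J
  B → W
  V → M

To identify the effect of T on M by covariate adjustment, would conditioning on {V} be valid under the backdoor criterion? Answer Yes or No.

Yes

Backdoor paths from T to M (paths whose first edge points into T):
  P1: T <- V <- W -> L -> M
  P2: T <- V -> L -> M
  P3: T <- V -> M
Condition 1 (no descendant of T in the set): holds — descendants of T are {L, M}; none are in {V}.
Condition 2 (every backdoor path blocked by {V}):
  P1: blocked at chain node V ∈ conditioning set.
  P2: blocked at fork node V ∈ conditioning set.
  P3: blocked at fork node V ∈ conditioning set.
{V} satisfies the backdoor criterion.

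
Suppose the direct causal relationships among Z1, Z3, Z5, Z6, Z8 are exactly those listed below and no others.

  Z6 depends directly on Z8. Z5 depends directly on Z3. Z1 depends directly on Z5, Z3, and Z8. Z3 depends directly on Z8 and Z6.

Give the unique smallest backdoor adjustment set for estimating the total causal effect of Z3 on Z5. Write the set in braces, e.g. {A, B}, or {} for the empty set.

Variables eligible for adjustment (non-descendants of Z3, excluding Z3 and Z5): {Z6, Z8}.
Backdoor paths from Z3 to Z5:
  P1: Z3 <- Z8 -> Z1 <- Z5
  P2: Z3 <- Z6 <- Z8 -> Z1 <- Z5
Each backdoor path contains an unconditioned collider, so every path is already blocked with the empty conditioning set:
  P1: blocked at collider Z1 (neither it nor any descendant is in the conditioning set).
  P2: blocked at collider Z1 (neither it nor any descendant is in the conditioning set).
The empty set is therefore the unique smallest valid set.

{}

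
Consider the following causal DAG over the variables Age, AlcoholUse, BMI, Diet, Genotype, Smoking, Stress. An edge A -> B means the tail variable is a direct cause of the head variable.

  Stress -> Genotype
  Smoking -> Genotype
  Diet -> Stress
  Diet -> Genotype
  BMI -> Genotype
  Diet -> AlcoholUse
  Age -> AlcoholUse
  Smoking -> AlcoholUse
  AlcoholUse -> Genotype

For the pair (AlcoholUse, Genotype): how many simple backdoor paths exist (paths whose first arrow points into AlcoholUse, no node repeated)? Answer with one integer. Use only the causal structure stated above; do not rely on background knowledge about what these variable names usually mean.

3

A backdoor path from AlcoholUse to Genotype is any simple undirected path whose first edge points into AlcoholUse (i.e. leaves AlcoholUse via a parent).
Parents of AlcoholUse: {Age, Diet, Smoking}.
Enumerating:
  P1: AlcoholUse <- Smoking -> Genotype
  P2: AlcoholUse <- Diet -> Stress -> Genotype
  P3: AlcoholUse <- Diet -> Genotype
That exhausts the simple backdoor paths. Count: 3.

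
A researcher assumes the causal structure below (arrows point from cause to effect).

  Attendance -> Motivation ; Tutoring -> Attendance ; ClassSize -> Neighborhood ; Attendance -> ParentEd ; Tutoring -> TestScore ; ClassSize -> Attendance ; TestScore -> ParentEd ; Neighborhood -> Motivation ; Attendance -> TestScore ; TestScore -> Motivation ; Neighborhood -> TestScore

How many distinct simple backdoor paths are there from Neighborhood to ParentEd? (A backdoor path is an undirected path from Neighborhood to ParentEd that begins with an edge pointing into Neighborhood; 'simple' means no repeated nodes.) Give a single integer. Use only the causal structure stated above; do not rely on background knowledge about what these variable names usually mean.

A backdoor path from Neighborhood to ParentEd is any simple undirected path whose first edge points into Neighborhood (i.e. leaves Neighborhood via a parent).
Parents of Neighborhood: {ClassSize}.
Enumerating:
  P1: Neighborhood <- ClassSize -> Attendance <- Tutoring -> TestScore -> ParentEd
  P2: Neighborhood <- ClassSize -> Attendance -> TestScore -> ParentEd
  P3: Neighborhood <- ClassSize -> Attendance -> ParentEd
  P4: Neighborhood <- ClassSize -> Attendance -> Motivation <- TestScore -> ParentEd
That exhausts the simple backdoor paths. Count: 4.

4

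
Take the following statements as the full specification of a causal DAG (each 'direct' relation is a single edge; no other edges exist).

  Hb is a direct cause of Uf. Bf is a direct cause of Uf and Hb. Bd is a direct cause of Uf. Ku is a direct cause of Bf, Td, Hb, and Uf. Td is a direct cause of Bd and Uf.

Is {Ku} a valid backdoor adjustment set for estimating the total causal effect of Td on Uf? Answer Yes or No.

Yes

Backdoor paths from Td to Uf (paths whose first edge points into Td):
  P1: Td <- Ku -> Bf -> Hb -> Uf
  P2: Td <- Ku -> Bf -> Uf
  P3: Td <- Ku -> Hb <- Bf -> Uf
  P4: Td <- Ku -> Hb -> Uf
  P5: Td <- Ku -> Uf
Condition 1 (no descendant of Td in the set): holds — descendants of Td are {Bd, Uf}; none are in {Ku}.
Condition 2 (every backdoor path blocked by {Ku}):
  P1: blocked at fork node Ku ∈ conditioning set.
  P2: blocked at fork node Ku ∈ conditioning set.
  P3: blocked at fork node Ku ∈ conditioning set.
  P4: blocked at fork node Ku ∈ conditioning set.
  P5: blocked at fork node Ku ∈ conditioning set.
{Ku} satisfies the backdoor criterion.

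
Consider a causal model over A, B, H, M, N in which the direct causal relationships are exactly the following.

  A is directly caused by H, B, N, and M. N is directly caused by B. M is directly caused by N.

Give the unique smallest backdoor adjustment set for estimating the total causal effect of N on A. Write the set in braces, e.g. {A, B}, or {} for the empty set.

{B}

Variables eligible for adjustment (non-descendants of N, excluding N and A): {B, H}.
Backdoor paths from N to A:
  P1: N <- B -> A
The empty set is not sufficient: P1 (N <- B -> A) has no collider blocking it and no conditioned non-collider, so it is open.
Try {B}:
  P1: blocked at fork node B ∈ conditioning set.
{B} contains no descendant of N and blocks every backdoor path.
No other singleton works — e.g. {H} leaves P1 open — so {B} is the unique smallest valid adjustment set.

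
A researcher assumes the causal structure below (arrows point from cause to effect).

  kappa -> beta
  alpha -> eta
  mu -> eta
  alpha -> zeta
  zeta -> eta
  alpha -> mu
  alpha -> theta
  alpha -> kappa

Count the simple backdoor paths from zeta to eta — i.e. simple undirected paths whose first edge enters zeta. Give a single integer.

2

A backdoor path from zeta to eta is any simple undirected path whose first edge points into zeta (i.e. leaves zeta via a parent).
Parents of zeta: {alpha}.
Enumerating:
  P1: zeta <- alpha -> mu -> eta
  P2: zeta <- alpha -> eta
That exhausts the simple backdoor paths. Count: 2.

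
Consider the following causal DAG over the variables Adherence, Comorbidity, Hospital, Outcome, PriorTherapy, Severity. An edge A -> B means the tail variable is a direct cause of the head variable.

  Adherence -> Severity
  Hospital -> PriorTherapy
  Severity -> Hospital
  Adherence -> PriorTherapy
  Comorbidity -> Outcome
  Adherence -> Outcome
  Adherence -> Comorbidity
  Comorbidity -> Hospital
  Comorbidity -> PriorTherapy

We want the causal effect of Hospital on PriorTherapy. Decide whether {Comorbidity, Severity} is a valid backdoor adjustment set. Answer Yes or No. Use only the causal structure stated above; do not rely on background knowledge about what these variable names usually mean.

Backdoor paths from Hospital to PriorTherapy (paths whose first edge points into Hospital):
  P1: Hospital <- Comorbidity <- Adherence -> PriorTherapy
  P2: Hospital <- Comorbidity -> PriorTherapy
  P3: Hospital <- Comorbidity -> Outcome <- Adherence -> PriorTherapy
  P4: Hospital <- Severity <- Adherence -> Comorbidity -> PriorTherapy
  P5: Hospital <- Severity <- Adherence -> PriorTherapy
  P6: Hospital <- Severity <- Adherence -> Outcome <- Comorbidity -> PriorTherapy
Condition 1 (no descendant of Hospital in the set): holds — descendants of Hospital are {PriorTherapy}; none are in {Comorbidity, Severity}.
Condition 2 (every backdoor path blocked by {Comorbidity, Severity}):
  P1: blocked at chain node Comorbidity ∈ conditioning set.
  P2: blocked at fork node Comorbidity ∈ conditioning set.
  P3: blocked at fork node Comorbidity ∈ conditioning set.
  P4: blocked at chain node Severity ∈ conditioning set.
  P5: blocked at chain node Severity ∈ conditioning set.
  P6: blocked at chain node Severity ∈ conditioning set.
{Comorbidity, Severity} satisfies the backdoor criterion.

Yes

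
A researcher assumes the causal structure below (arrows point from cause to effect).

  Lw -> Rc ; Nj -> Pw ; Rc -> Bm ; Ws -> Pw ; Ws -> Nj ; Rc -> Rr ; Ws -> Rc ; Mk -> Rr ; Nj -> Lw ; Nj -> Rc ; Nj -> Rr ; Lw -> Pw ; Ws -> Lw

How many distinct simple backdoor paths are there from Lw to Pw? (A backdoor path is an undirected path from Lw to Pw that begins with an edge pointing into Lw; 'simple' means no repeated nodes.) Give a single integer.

A backdoor path from Lw to Pw is any simple undirected path whose first edge points into Lw (i.e. leaves Lw via a parent).
Parents of Lw: {Nj, Ws}.
Enumerating:
  P1: Lw <- Ws -> Nj -> Pw
  P2: Lw <- Ws -> Rc <- Nj -> Pw
  P3: Lw <- Ws -> Rc -> Rr <- Nj -> Pw
  P4: Lw <- Ws -> Pw
  P5: Lw <- Nj <- Ws -> Pw
  P6: Lw <- Nj -> Rc <- Ws -> Pw
  P7: Lw <- Nj -> Rr <- Rc <- Ws -> Pw
  P8: Lw <- Nj -> Pw
That exhausts the simple backdoor paths. Count: 8.

8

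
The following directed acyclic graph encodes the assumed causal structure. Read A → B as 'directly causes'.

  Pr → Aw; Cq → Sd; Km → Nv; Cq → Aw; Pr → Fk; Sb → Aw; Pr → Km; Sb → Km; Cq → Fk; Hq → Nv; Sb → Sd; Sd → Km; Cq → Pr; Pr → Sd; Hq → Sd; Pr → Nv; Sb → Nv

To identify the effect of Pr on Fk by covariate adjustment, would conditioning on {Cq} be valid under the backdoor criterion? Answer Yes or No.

Backdoor paths from Pr to Fk (paths whose first edge points into Pr):
  P1: Pr <- Cq -> Fk
Condition 1 (no descendant of Pr in the set): holds — descendants of Pr are {Aw, Fk, Km, Nv, Sd}; none are in {Cq}.
Condition 2 (every backdoor path blocked by {Cq}):
  P1: blocked at fork node Cq ∈ conditioning set.
{Cq} satisfies the backdoor criterion.

Yes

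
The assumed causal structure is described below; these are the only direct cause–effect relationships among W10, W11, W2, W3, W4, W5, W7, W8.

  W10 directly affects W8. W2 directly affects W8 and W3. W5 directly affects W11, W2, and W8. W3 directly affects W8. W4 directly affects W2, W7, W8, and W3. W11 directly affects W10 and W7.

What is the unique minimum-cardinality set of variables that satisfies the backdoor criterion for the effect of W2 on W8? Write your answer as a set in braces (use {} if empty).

{W4, W5}

Variables eligible for adjustment (non-descendants of W2, excluding W2 and W8): {W10, W11, W4, W5, W7}.
Backdoor paths from W2 to W8:
  P1: W2 <- W4 -> W3 -> W8
  P2: W2 <- W4 -> W8
  P3: W2 <- W4 -> W7 <- W11 <- W5 -> W8
  P4: W2 <- W4 -> W7 <- W11 -> W10 -> W8
  P5: W2 <- W5 -> W11 -> W10 -> W8
  P6: W2 <- W5 -> W11 -> W7 <- W4 -> W3 -> W8
  P7: W2 <- W5 -> W11 -> W7 <- W4 -> W8
  P8: W2 <- W5 -> W8
The empty set is not sufficient: P1 (W2 <- W4 -> W3 -> W8) has no collider blocking it and no conditioned non-collider, so it is open.
Try {W4, W5}:
  P1: blocked at fork node W4 ∈ conditioning set.
  P2: blocked at fork node W4 ∈ conditioning set.
  P3: blocked at fork node W4 ∈ conditioning set.
  P4: blocked at fork node W4 ∈ conditioning set.
  P5: blocked at fork node W5 ∈ conditioning set.
  P6: blocked at fork node W5 ∈ conditioning set.
  P7: blocked at fork node W5 ∈ conditioning set.
  P8: blocked at fork node W5 ∈ conditioning set.
{W4, W5} contains no descendant of W2 and blocks every backdoor path.
Every element of {W4, W5} is needed (dropping W4 leaves P1 open; dropping W5 leaves P5 open), so no proper subset is valid.
Among all size-2 subsets of the eligible variables, only {W4, W5} blocks every backdoor path, so it is the unique smallest valid adjustment set.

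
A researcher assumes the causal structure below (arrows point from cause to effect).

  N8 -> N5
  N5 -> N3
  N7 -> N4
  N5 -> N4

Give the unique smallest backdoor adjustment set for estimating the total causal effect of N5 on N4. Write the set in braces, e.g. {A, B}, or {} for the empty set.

Variables eligible for adjustment (non-descendants of N5, excluding N5 and N4): {N7, N8}.
Backdoor paths from N5 to N4:
  (none)
With no backdoor paths the empty set already satisfies the criterion, and it is trivially minimal.

{}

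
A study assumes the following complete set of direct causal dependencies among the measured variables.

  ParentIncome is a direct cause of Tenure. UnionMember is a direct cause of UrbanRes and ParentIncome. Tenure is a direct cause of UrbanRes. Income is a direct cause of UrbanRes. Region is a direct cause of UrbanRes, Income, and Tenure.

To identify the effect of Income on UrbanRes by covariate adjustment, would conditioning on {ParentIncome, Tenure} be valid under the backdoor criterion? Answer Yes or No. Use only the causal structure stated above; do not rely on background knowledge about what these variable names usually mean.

No

Backdoor paths from Income to UrbanRes (paths whose first edge points into Income):
  P1: Income <- Region -> Tenure <- ParentIncome <- UnionMember -> UrbanRes
  P2: Income <- Region -> Tenure -> UrbanRes
  P3: Income <- Region -> UrbanRes
Condition 1 (no descendant of Income in the set): holds — descendants of Income are {UrbanRes}; none are in {ParentIncome, Tenure}.
Condition 2 (every backdoor path blocked by {ParentIncome, Tenure}):
  P1: blocked at chain node ParentIncome ∈ conditioning set.
  P2: blocked at chain node Tenure ∈ conditioning set.
  P3: open — no interior node is in the conditioning set.
{ParentIncome, Tenure} does not satisfy the backdoor criterion.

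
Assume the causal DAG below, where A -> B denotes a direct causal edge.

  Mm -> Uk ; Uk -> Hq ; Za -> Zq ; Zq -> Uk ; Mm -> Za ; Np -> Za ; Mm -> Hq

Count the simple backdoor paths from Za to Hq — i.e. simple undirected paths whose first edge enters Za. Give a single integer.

2

A backdoor path from Za to Hq is any simple undirected path whose first edge points into Za (i.e. leaves Za via a parent).
Parents of Za: {Mm, Np}.
Enumerating:
  P1: Za <- Mm -> Uk -> Hq
  P2: Za <- Mm -> Hq
That exhausts the simple backdoor paths. Count: 2.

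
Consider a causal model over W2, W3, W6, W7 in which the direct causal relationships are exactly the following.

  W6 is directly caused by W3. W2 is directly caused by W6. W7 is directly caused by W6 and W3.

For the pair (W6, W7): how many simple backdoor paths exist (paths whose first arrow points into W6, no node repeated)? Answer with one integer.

A backdoor path from W6 to W7 is any simple undirected path whose first edge points into W6 (i.e. leaves W6 via a parent).
Parents of W6: {W3}.
Enumerating:
  P1: W6 <- W3 -> W7
That exhausts the simple backdoor paths. Count: 1.

1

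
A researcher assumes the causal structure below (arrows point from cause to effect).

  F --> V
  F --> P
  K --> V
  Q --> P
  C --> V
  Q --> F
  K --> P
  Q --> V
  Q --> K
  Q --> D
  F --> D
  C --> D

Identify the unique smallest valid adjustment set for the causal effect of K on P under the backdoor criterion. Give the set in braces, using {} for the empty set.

Variables eligible for adjustment (non-descendants of K, excluding K and P): {C, D, F, Q}.
Backdoor paths from K to P:
  P1: K <- Q -> F -> P
  P2: K <- Q -> D <- C -> V <- F -> P
  P3: K <- Q -> D <- F -> P
  P4: K <- Q -> P
  P5: K <- Q -> V <- C -> D <- F -> P
  P6: K <- Q -> V <- F -> P
The empty set is not sufficient: P1 (K <- Q -> F -> P) has no collider blocking it and no conditioned non-collider, so it is open.
Try {Q}:
  P1: blocked at fork node Q ∈ conditioning set.
  P2: blocked at fork node Q ∈ conditioning set.
  P3: blocked at fork node Q ∈ conditioning set.
  P4: blocked at fork node Q ∈ conditioning set.
  P5: blocked at fork node Q ∈ conditioning set.
  P6: blocked at fork node Q ∈ conditioning set.
{Q} contains no descendant of K and blocks every backdoor path.
No other singleton works — e.g. {C} leaves P1 open — so {Q} is the unique smallest valid adjustment set.

{Q}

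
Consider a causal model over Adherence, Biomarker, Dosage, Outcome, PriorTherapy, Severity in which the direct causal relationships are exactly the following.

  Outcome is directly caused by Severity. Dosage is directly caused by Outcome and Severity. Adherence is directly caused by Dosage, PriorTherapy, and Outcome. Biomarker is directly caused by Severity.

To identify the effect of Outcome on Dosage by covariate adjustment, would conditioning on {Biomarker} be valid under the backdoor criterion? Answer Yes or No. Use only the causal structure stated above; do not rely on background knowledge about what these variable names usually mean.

No

Backdoor paths from Outcome to Dosage (paths whose first edge points into Outcome):
  P1: Outcome <- Severity -> Dosage
Condition 1 (no descendant of Outcome in the set): holds — descendants of Outcome are {Adherence, Dosage}; none are in {Biomarker}.
Condition 2 (every backdoor path blocked by {Biomarker}):
  P1: open — no interior node is in the conditioning set.
{Biomarker} does not satisfy the backdoor criterion.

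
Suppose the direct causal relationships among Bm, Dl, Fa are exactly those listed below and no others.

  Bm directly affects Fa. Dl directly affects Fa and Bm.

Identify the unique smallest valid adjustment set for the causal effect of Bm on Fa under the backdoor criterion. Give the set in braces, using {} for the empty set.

{Dl}

Variables eligible for adjustment (non-descendants of Bm, excluding Bm and Fa): {Dl}.
Backdoor paths from Bm to Fa:
  P1: Bm <- Dl -> Fa
The empty set is not sufficient: P1 (Bm <- Dl -> Fa) has no collider blocking it and no conditioned non-collider, so it is open.
Try {Dl}:
  P1: blocked at fork node Dl ∈ conditioning set.
{Dl} contains no descendant of Bm and blocks every backdoor path.
{Dl} is the unique smallest valid adjustment set.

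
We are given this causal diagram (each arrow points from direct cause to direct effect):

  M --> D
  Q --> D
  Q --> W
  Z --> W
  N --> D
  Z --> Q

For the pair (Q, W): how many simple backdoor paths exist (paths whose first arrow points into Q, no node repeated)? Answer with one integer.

1

A backdoor path from Q to W is any simple undirected path whose first edge points into Q (i.e. leaves Q via a parent).
Parents of Q: {Z}.
Enumerating:
  P1: Q <- Z -> W
That exhausts the simple backdoor paths. Count: 1.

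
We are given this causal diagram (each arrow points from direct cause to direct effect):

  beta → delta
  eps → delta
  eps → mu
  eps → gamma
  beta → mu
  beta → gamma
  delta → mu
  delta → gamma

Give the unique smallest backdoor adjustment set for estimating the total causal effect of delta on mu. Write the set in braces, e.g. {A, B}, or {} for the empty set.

{beta, eps}

Variables eligible for adjustment (non-descendants of delta, excluding delta and mu): {beta, eps}.
Backdoor paths from delta to mu:
  P1: delta <- eps -> mu
  P2: delta <- eps -> gamma <- beta -> mu
  P3: delta <- beta -> mu
  P4: delta <- beta -> gamma <- eps -> mu
The empty set is not sufficient: P1 (delta <- eps -> mu) has no collider blocking it and no conditioned non-collider, so it is open.
Try {beta, eps}:
  P1: blocked at fork node eps ∈ conditioning set.
  P2: blocked at fork node eps ∈ conditioning set.
  P3: blocked at fork node beta ∈ conditioning set.
  P4: blocked at fork node beta ∈ conditioning set.
{beta, eps} contains no descendant of delta and blocks every backdoor path.
Every element of {beta, eps} is needed (dropping beta leaves P3 open; dropping eps leaves P1 open), so no proper subset is valid.
Among all size-2 subsets of the eligible variables, only {beta, eps} blocks every backdoor path, so it is the unique smallest valid adjustment set.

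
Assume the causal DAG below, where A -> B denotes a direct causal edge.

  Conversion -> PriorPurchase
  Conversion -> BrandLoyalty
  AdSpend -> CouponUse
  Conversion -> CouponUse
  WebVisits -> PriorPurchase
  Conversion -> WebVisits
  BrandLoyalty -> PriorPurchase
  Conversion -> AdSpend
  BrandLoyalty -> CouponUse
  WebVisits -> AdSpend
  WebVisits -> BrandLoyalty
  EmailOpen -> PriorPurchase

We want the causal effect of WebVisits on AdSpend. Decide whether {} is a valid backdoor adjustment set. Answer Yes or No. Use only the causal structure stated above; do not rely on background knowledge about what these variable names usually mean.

No

Backdoor paths from WebVisits to AdSpend (paths whose first edge points into WebVisits):
  P1: WebVisits <- Conversion -> AdSpend
  P2: WebVisits <- Conversion -> BrandLoyalty -> CouponUse <- AdSpend
  P3: WebVisits <- Conversion -> PriorPurchase <- BrandLoyalty -> CouponUse <- AdSpend
  P4: WebVisits <- Conversion -> CouponUse <- AdSpend
Condition 1 (no descendant of WebVisits in the set): holds — descendants of WebVisits are {AdSpend, BrandLoyalty, CouponUse, PriorPurchase}; none are in {}.
Condition 2 (every backdoor path blocked by {}):
  P1: open — no interior node is in the conditioning set.
  P2: blocked at collider CouponUse (neither it nor any descendant is in the conditioning set).
  P3: blocked at collider PriorPurchase (neither it nor any descendant is in the conditioning set).
  P4: blocked at collider CouponUse (neither it nor any descendant is in the conditioning set).
{} does not satisfy the backdoor criterion.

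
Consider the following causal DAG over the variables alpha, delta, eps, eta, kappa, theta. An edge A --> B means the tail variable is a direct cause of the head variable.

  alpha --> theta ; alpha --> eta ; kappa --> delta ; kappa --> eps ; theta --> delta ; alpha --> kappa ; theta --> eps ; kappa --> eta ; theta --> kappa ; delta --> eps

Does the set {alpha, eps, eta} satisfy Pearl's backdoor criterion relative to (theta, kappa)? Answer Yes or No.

Backdoor paths from theta to kappa (paths whose first edge points into theta):
  P1: theta <- alpha -> kappa
  P2: theta <- alpha -> eta <- kappa
Condition 1 (no descendant of theta in the set): FAILS — eps and eta are descendants of theta.
Condition 2 (every backdoor path blocked by {alpha, eps, eta}):
  P1: blocked at fork node alpha ∈ conditioning set.
  P2: blocked at fork node alpha ∈ conditioning set.
{alpha, eps, eta} does not satisfy the backdoor criterion.

No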